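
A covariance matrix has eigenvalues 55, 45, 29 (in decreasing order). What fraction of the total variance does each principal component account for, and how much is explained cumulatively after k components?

Step 1 — total variance = trace(Sigma) = Σ λ_i = 55 + 45 + 29 = 129.

Step 2 — fraction explained by component i = λ_i / Σ λ:
  PC1: 55/129 = 0.4264
  PC2: 45/129 = 0.3488
  PC3: 29/129 = 0.2248

Step 3 — cumulative fraction after k components = (λ_1 + ... + λ_k) / Σ λ:
  k = 1: 55/129 = 0.4264
  k = 2: (55 + 45)/129 = 100/129 = 0.7752
  k = 3: (55 + 45 + 29)/129 = 129/129 = 1

Summary (fraction, with percent):

explained: PC1 0.4264 (42.64%), PC2 0.3488 (34.88%), PC3 0.2248 (22.48%);  cumulative: 0.4264, 0.7752, 1


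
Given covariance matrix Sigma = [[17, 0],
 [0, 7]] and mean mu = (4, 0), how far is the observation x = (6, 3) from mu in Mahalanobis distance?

Step 1 — centre the observation: (x - mu) = (2, 3).

Step 2 — invert Sigma. det(Sigma) = 17·7 - (0)² = 119.
  Sigma^{-1} = (1/det) · [[d, -b], [-b, a]] = [[0.0588, 0],
 [0, 0.1429]].

Step 3 — form the quadratic (x - mu)^T · Sigma^{-1} · (x - mu):
  Sigma^{-1} · (x - mu) = (0.1176, 0.4286).
  (x - mu)^T · [Sigma^{-1} · (x - mu)] = (2)·(0.1176) + (3)·(0.4286) = 1.521.

Step 4 — take square root: d = √(1.521) ≈ 1.2333.

d(x, mu) = √(1.521) ≈ 1.2333


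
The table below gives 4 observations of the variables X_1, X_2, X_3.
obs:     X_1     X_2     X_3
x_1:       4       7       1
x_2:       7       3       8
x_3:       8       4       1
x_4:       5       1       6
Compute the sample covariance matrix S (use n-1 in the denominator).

Step 1 — column means:
  mean(X_1) = (4 + 7 + 8 + 5) / 4 = 24/4 = 6
  mean(X_2) = (7 + 3 + 4 + 1) / 4 = 15/4 = 3.75
  mean(X_3) = (1 + 8 + 1 + 6) / 4 = 16/4 = 4

Step 2 — sample covariance S[i,j] = (1/(n-1)) · Σ_k (x_{k,i} - mean_i) · (x_{k,j} - mean_j), with n-1 = 3.
  S[X_1,X_1] = ((-2)·(-2) + (1)·(1) + (2)·(2) + (-1)·(-1)) / 3 = 10/3 = 3.3333
  S[X_1,X_2] = ((-2)·(3.25) + (1)·(-0.75) + (2)·(0.25) + (-1)·(-2.75)) / 3 = -4/3 = -1.3333
  S[X_1,X_3] = ((-2)·(-3) + (1)·(4) + (2)·(-3) + (-1)·(2)) / 3 = 2/3 = 0.6667
  S[X_2,X_2] = ((3.25)·(3.25) + (-0.75)·(-0.75) + (0.25)·(0.25) + (-2.75)·(-2.75)) / 3 = 18.75/3 = 6.25
  S[X_2,X_3] = ((3.25)·(-3) + (-0.75)·(4) + (0.25)·(-3) + (-2.75)·(2)) / 3 = -19/3 = -6.3333
  S[X_3,X_3] = ((-3)·(-3) + (4)·(4) + (-3)·(-3) + (2)·(2)) / 3 = 38/3 = 12.6667

S is symmetric (S[j,i] = S[i,j]). Assembling:

S = [[3.3333, -1.3333, 0.6667],
 [-1.3333, 6.25, -6.3333],
 [0.6667, -6.3333, 12.6667]]


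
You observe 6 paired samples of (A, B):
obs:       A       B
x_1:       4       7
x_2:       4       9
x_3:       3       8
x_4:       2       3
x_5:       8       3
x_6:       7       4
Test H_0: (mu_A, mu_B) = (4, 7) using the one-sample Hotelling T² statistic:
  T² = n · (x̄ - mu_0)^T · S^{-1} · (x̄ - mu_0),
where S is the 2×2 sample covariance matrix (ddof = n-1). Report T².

Step 1 — sample mean vector:
  mean(A) = (4 + 4 + 3 + 2 + 8 + 7) / 6 = 28/6 = 4.6667
  mean(B) = (7 + 9 + 8 + 3 + 3 + 4) / 6 = 34/6 = 5.6667
  x̄ = (4.6667, 5.6667),  deviation x̄ - mu_0 = (4.6667, 5.6667) - (4, 7) = (0.6667, -1.3333).

Step 2 — sample covariance matrix, S[i,j] = (1/(n-1)) · Σ_k (x_{k,i} - mean_i) · (x_{k,j} - mean_j), divisor n-1 = 5:
  S[A,A] = ((-0.6667)·(-0.6667) + (-0.6667)·(-0.6667) + (-1.6667)·(-1.6667) + (-2.6667)·(-2.6667) + (3.3333)·(3.3333) + (2.3333)·(2.3333)) / 5 = 27.3333/5 = 5.4667
  S[A,B] = ((-0.6667)·(1.3333) + (-0.6667)·(3.3333) + (-1.6667)·(2.3333) + (-2.6667)·(-2.6667) + (3.3333)·(-2.6667) + (2.3333)·(-1.6667)) / 5 = -12.6667/5 = -2.5333
  S[B,B] = ((1.3333)·(1.3333) + (3.3333)·(3.3333) + (2.3333)·(2.3333) + (-2.6667)·(-2.6667) + (-2.6667)·(-2.6667) + (-1.6667)·(-1.6667)) / 5 = 35.3333/5 = 7.0667
  S = [[5.4667, -2.5333],
 [-2.5333, 7.0667]].

Step 3 — invert S. det(S) = 5.4667·7.0667 - (-2.5333)² = 32.2133.
  S^{-1} = (1/det) · [[d, -b], [-b, a]] = [[0.2194, 0.0786],
 [0.0786, 0.1697]].

Step 4 — quadratic form (x̄ - mu_0)^T · S^{-1} · (x̄ - mu_0):
  S^{-1} · (x̄ - mu_0) = (0.0414, -0.1738),
  (x̄ - mu_0)^T · [...] = (0.6667)·(0.0414) + (-1.3333)·(-0.1738) = 0.2594.

Step 5 — scale by n: T² = 6 · 0.2594 = 1.5563.

T² ≈ 1.5563


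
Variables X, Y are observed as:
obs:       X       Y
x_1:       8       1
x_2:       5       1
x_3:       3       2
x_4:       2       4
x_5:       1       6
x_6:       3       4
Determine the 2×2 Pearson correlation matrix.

Step 1 — column means:
  mean(X) = (8 + 5 + 3 + 2 + 1 + 3) / 6 = 22/6 = 3.6667
  mean(Y) = (1 + 1 + 2 + 4 + 6 + 4) / 6 = 18/6 = 3

Step 2 — sample variances and covariances s[i,j] = (1/(n-1)) · Σ_k (x_{k,i} - mean_i) · (x_{k,j} - mean_j), with n-1 = 5:
  s[X,X] = ((4.3333)·(4.3333) + (1.3333)·(1.3333) + (-0.6667)·(-0.6667) + (-1.6667)·(-1.6667) + (-2.6667)·(-2.6667) + (-0.6667)·(-0.6667)) / 5 = 31.3333/5 = 6.2667
  s[X,Y] = ((4.3333)·(-2) + (1.3333)·(-2) + (-0.6667)·(-1) + (-1.6667)·(1) + (-2.6667)·(3) + (-0.6667)·(1)) / 5 = -21/5 = -4.2
  s[Y,Y] = ((-2)·(-2) + (-2)·(-2) + (-1)·(-1) + (1)·(1) + (3)·(3) + (1)·(1)) / 5 = 20/5 = 4
  Sample standard deviations s_i = √(s[i,i]):
  s(X) = √(6.2667) = 2.5033
  s(Y) = √(4) = 2

Step 3 — r_{ij} = s_{ij} / (s_i · s_j):
  r[X,X] = 1 (diagonal).
  r[X,Y] = -4.2 / (2.5033 · 2) = -4.2 / 5.0067 = -0.8389
  r[Y,Y] = 1 (diagonal).

R is symmetric with unit diagonal. Assembling:

R = [[1, -0.8389],
 [-0.8389, 1]]


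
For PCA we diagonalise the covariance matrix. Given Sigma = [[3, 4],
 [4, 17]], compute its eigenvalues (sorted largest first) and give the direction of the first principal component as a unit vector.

Step 1 — characteristic polynomial of 2×2 Sigma:
  det(Sigma - λI) = λ² - trace · λ + det = 0.
  trace = 3 + 17 = 20, det = 3·17 - (4)² = 35.
Step 2 — discriminant:
  Δ = trace² - 4·det = 400 - 140 = 260.
Step 3 — eigenvalues:
  λ = (trace ± √Δ)/2 = (20 ± 16.1245)/2,
  λ_1 = 18.0623,  λ_2 = 1.9377.

Step 4 — unit eigenvector for λ_1: solve (Sigma - λ_1 I)v = 0. First row:
  (3 - 18.0623)·v_x + (4)·v_y = 0, i.e. (-15.0623)·v_x + (4)·v_y = 0,
  so v ∝ (b, λ_1 - a) = (4, 15.0623) = u.
  ||u|| = √((4)² + (15.0623)²) = √(242.8716) ≈ 15.5843,
  v_1 = u/||u|| ≈ (0.2567, 0.9665) (||v_1|| = 1).

λ_1 = 18.0623,  λ_2 = 1.9377;  v_1 ≈ (0.2567, 0.9665)


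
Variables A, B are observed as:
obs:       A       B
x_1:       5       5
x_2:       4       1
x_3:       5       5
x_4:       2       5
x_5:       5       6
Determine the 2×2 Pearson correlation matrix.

Step 1 — column means:
  mean(A) = (5 + 4 + 5 + 2 + 5) / 5 = 21/5 = 4.2
  mean(B) = (5 + 1 + 5 + 5 + 6) / 5 = 22/5 = 4.4

Step 2 — sample variances and covariances s[i,j] = (1/(n-1)) · Σ_k (x_{k,i} - mean_i) · (x_{k,j} - mean_j), with n-1 = 4:
  s[A,A] = ((0.8)·(0.8) + (-0.2)·(-0.2) + (0.8)·(0.8) + (-2.2)·(-2.2) + (0.8)·(0.8)) / 4 = 6.8/4 = 1.7
  s[A,B] = ((0.8)·(0.6) + (-0.2)·(-3.4) + (0.8)·(0.6) + (-2.2)·(0.6) + (0.8)·(1.6)) / 4 = 1.6/4 = 0.4
  s[B,B] = ((0.6)·(0.6) + (-3.4)·(-3.4) + (0.6)·(0.6) + (0.6)·(0.6) + (1.6)·(1.6)) / 4 = 15.2/4 = 3.8
  Sample standard deviations s_i = √(s[i,i]):
  s(A) = √(1.7) = 1.3038
  s(B) = √(3.8) = 1.9494

Step 3 — r_{ij} = s_{ij} / (s_i · s_j):
  r[A,A] = 1 (diagonal).
  r[A,B] = 0.4 / (1.3038 · 1.9494) = 0.4 / 2.5417 = 0.1574
  r[B,B] = 1 (diagonal).

R is symmetric with unit diagonal. Assembling:

R = [[1, 0.1574],
 [0.1574, 1]]


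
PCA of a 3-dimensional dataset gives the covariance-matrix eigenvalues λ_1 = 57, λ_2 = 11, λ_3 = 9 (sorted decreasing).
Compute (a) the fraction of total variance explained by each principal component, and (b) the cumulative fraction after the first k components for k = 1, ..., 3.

Step 1 — total variance = trace(Sigma) = Σ λ_i = 57 + 11 + 9 = 77.

Step 2 — fraction explained by component i = λ_i / Σ λ:
  PC1: 57/77 = 0.7403
  PC2: 11/77 = 0.1429
  PC3: 9/77 = 0.1169

Step 3 — cumulative fraction after k components = (λ_1 + ... + λ_k) / Σ λ:
  k = 1: 57/77 = 0.7403
  k = 2: (57 + 11)/77 = 68/77 = 0.8831
  k = 3: (57 + 11 + 9)/77 = 77/77 = 1

Summary (fraction, with percent):

explained: PC1 0.7403 (74.03%), PC2 0.1429 (14.29%), PC3 0.1169 (11.69%);  cumulative: 0.7403, 0.8831, 1


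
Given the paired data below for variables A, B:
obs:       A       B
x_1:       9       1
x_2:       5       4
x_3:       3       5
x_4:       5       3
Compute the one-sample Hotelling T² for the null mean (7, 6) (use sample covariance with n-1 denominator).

Step 1 — sample mean vector:
  mean(A) = (9 + 5 + 3 + 5) / 4 = 22/4 = 5.5
  mean(B) = (1 + 4 + 5 + 3) / 4 = 13/4 = 3.25
  x̄ = (5.5, 3.25),  deviation x̄ - mu_0 = (5.5, 3.25) - (7, 6) = (-1.5, -2.75).

Step 2 — sample covariance matrix, S[i,j] = (1/(n-1)) · Σ_k (x_{k,i} - mean_i) · (x_{k,j} - mean_j), divisor n-1 = 3:
  S[A,A] = ((3.5)·(3.5) + (-0.5)·(-0.5) + (-2.5)·(-2.5) + (-0.5)·(-0.5)) / 3 = 19/3 = 6.3333
  S[A,B] = ((3.5)·(-2.25) + (-0.5)·(0.75) + (-2.5)·(1.75) + (-0.5)·(-0.25)) / 3 = -12.5/3 = -4.1667
  S[B,B] = ((-2.25)·(-2.25) + (0.75)·(0.75) + (1.75)·(1.75) + (-0.25)·(-0.25)) / 3 = 8.75/3 = 2.9167
  S = [[6.3333, -4.1667],
 [-4.1667, 2.9167]].

Step 3 — invert S. det(S) = 6.3333·2.9167 - (-4.1667)² = 1.1111.
  S^{-1} = (1/det) · [[d, -b], [-b, a]] = [[2.625, 3.75],
 [3.75, 5.7]].

Step 4 — quadratic form (x̄ - mu_0)^T · S^{-1} · (x̄ - mu_0):
  S^{-1} · (x̄ - mu_0) = (-14.25, -21.3),
  (x̄ - mu_0)^T · [...] = (-1.5)·(-14.25) + (-2.75)·(-21.3) = 79.95.

Step 5 — scale by n: T² = 4 · 79.95 = 319.8.

T² ≈ 319.8


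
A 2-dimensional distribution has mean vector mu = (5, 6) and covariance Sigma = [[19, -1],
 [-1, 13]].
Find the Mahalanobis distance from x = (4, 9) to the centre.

Step 1 — centre the observation: (x - mu) = (-1, 3).

Step 2 — invert Sigma. det(Sigma) = 19·13 - (-1)² = 246.
  Sigma^{-1} = (1/det) · [[d, -b], [-b, a]] = [[0.0528, 0.0041],
 [0.0041, 0.0772]].

Step 3 — form the quadratic (x - mu)^T · Sigma^{-1} · (x - mu):
  Sigma^{-1} · (x - mu) = (-0.0407, 0.2276).
  (x - mu)^T · [Sigma^{-1} · (x - mu)] = (-1)·(-0.0407) + (3)·(0.2276) = 0.7236.

Step 4 — take square root: d = √(0.7236) ≈ 0.8506.

d(x, mu) = √(0.7236) ≈ 0.8506


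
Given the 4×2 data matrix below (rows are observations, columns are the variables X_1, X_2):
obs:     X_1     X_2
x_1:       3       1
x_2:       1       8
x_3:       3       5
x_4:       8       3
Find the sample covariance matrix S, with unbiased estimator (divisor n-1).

Step 1 — column means:
  mean(X_1) = (3 + 1 + 3 + 8) / 4 = 15/4 = 3.75
  mean(X_2) = (1 + 8 + 5 + 3) / 4 = 17/4 = 4.25

Step 2 — sample covariance S[i,j] = (1/(n-1)) · Σ_k (x_{k,i} - mean_i) · (x_{k,j} - mean_j), with n-1 = 3.
  S[X_1,X_1] = ((-0.75)·(-0.75) + (-2.75)·(-2.75) + (-0.75)·(-0.75) + (4.25)·(4.25)) / 3 = 26.75/3 = 8.9167
  S[X_1,X_2] = ((-0.75)·(-3.25) + (-2.75)·(3.75) + (-0.75)·(0.75) + (4.25)·(-1.25)) / 3 = -13.75/3 = -4.5833
  S[X_2,X_2] = ((-3.25)·(-3.25) + (3.75)·(3.75) + (0.75)·(0.75) + (-1.25)·(-1.25)) / 3 = 26.75/3 = 8.9167

S is symmetric (S[j,i] = S[i,j]). Assembling:

S = [[8.9167, -4.5833],
 [-4.5833, 8.9167]]


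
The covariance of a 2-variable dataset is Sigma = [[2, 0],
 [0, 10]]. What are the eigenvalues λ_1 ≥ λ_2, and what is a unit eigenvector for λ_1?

Step 1 — characteristic polynomial of 2×2 Sigma:
  det(Sigma - λI) = λ² - trace · λ + det = 0.
  trace = 2 + 10 = 12, det = 2·10 - (0)² = 20.
Step 2 — discriminant:
  Δ = trace² - 4·det = 144 - 80 = 64.
Step 3 — eigenvalues:
  λ = (trace ± √Δ)/2 = (12 ± 8)/2,
  λ_1 = 10,  λ_2 = 2.

Step 4 — unit eigenvector for λ_1: Sigma is diagonal, so its eigenvectors are the coordinate axes. λ_1 = 10 is the diagonal entry on the second coordinate axis, hence
  v_1 = (0, 1) (||v_1|| = 1).

λ_1 = 10,  λ_2 = 2;  v_1 ≈ (0, 1)


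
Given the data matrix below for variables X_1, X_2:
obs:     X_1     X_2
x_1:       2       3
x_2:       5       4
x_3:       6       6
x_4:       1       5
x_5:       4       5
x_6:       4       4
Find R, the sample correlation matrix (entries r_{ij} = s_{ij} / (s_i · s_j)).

Step 1 — column means:
  mean(X_1) = (2 + 5 + 6 + 1 + 4 + 4) / 6 = 22/6 = 3.6667
  mean(X_2) = (3 + 4 + 6 + 5 + 5 + 4) / 6 = 27/6 = 4.5

Step 2 — sample variances and covariances s[i,j] = (1/(n-1)) · Σ_k (x_{k,i} - mean_i) · (x_{k,j} - mean_j), with n-1 = 5:
  s[X_1,X_1] = ((-1.6667)·(-1.6667) + (1.3333)·(1.3333) + (2.3333)·(2.3333) + (-2.6667)·(-2.6667) + (0.3333)·(0.3333) + (0.3333)·(0.3333)) / 5 = 17.3333/5 = 3.4667
  s[X_1,X_2] = ((-1.6667)·(-1.5) + (1.3333)·(-0.5) + (2.3333)·(1.5) + (-2.6667)·(0.5) + (0.3333)·(0.5) + (0.3333)·(-0.5)) / 5 = 4/5 = 0.8
  s[X_2,X_2] = ((-1.5)·(-1.5) + (-0.5)·(-0.5) + (1.5)·(1.5) + (0.5)·(0.5) + (0.5)·(0.5) + (-0.5)·(-0.5)) / 5 = 5.5/5 = 1.1
  Sample standard deviations s_i = √(s[i,i]):
  s(X_1) = √(3.4667) = 1.8619
  s(X_2) = √(1.1) = 1.0488

Step 3 — r_{ij} = s_{ij} / (s_i · s_j):
  r[X_1,X_1] = 1 (diagonal).
  r[X_1,X_2] = 0.8 / (1.8619 · 1.0488) = 0.8 / 1.9528 = 0.4097
  r[X_2,X_2] = 1 (diagonal).

R is symmetric with unit diagonal. Assembling:

R = [[1, 0.4097],
 [0.4097, 1]]


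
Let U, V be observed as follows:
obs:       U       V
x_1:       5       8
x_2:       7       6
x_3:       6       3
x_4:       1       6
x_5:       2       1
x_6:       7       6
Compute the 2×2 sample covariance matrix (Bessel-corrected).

Step 1 — column means:
  mean(U) = (5 + 7 + 6 + 1 + 2 + 7) / 6 = 28/6 = 4.6667
  mean(V) = (8 + 6 + 3 + 6 + 1 + 6) / 6 = 30/6 = 5

Step 2 — sample covariance S[i,j] = (1/(n-1)) · Σ_k (x_{k,i} - mean_i) · (x_{k,j} - mean_j), with n-1 = 5.
  S[U,U] = ((0.3333)·(0.3333) + (2.3333)·(2.3333) + (1.3333)·(1.3333) + (-3.6667)·(-3.6667) + (-2.6667)·(-2.6667) + (2.3333)·(2.3333)) / 5 = 33.3333/5 = 6.6667
  S[U,V] = ((0.3333)·(3) + (2.3333)·(1) + (1.3333)·(-2) + (-3.6667)·(1) + (-2.6667)·(-4) + (2.3333)·(1)) / 5 = 10/5 = 2
  S[V,V] = ((3)·(3) + (1)·(1) + (-2)·(-2) + (1)·(1) + (-4)·(-4) + (1)·(1)) / 5 = 32/5 = 6.4

S is symmetric (S[j,i] = S[i,j]). Assembling:

S = [[6.6667, 2],
 [2, 6.4]]


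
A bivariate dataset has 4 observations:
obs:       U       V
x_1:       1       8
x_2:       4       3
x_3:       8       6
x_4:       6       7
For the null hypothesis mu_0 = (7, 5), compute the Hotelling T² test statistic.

Step 1 — sample mean vector:
  mean(U) = (1 + 4 + 8 + 6) / 4 = 19/4 = 4.75
  mean(V) = (8 + 3 + 6 + 7) / 4 = 24/4 = 6
  x̄ = (4.75, 6),  deviation x̄ - mu_0 = (4.75, 6) - (7, 5) = (-2.25, 1).

Step 2 — sample covariance matrix, S[i,j] = (1/(n-1)) · Σ_k (x_{k,i} - mean_i) · (x_{k,j} - mean_j), divisor n-1 = 3:
  S[U,U] = ((-3.75)·(-3.75) + (-0.75)·(-0.75) + (3.25)·(3.25) + (1.25)·(1.25)) / 3 = 26.75/3 = 8.9167
  S[U,V] = ((-3.75)·(2) + (-0.75)·(-3) + (3.25)·(0) + (1.25)·(1)) / 3 = -4/3 = -1.3333
  S[V,V] = ((2)·(2) + (-3)·(-3) + (0)·(0) + (1)·(1)) / 3 = 14/3 = 4.6667
  S = [[8.9167, -1.3333],
 [-1.3333, 4.6667]].

Step 3 — invert S. det(S) = 8.9167·4.6667 - (-1.3333)² = 39.8333.
  S^{-1} = (1/det) · [[d, -b], [-b, a]] = [[0.1172, 0.0335],
 [0.0335, 0.2238]].

Step 4 — quadratic form (x̄ - mu_0)^T · S^{-1} · (x̄ - mu_0):
  S^{-1} · (x̄ - mu_0) = (-0.2301, 0.1485),
  (x̄ - mu_0)^T · [...] = (-2.25)·(-0.2301) + (1)·(0.1485) = 0.6663.

Step 5 — scale by n: T² = 4 · 0.6663 = 2.6653.

T² ≈ 2.6653


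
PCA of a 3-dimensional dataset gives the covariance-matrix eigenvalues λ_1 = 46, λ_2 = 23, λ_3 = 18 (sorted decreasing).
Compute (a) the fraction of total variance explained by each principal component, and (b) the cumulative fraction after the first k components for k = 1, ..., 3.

Step 1 — total variance = trace(Sigma) = Σ λ_i = 46 + 23 + 18 = 87.

Step 2 — fraction explained by component i = λ_i / Σ λ:
  PC1: 46/87 = 0.5287
  PC2: 23/87 = 0.2644
  PC3: 18/87 = 0.2069

Step 3 — cumulative fraction after k components = (λ_1 + ... + λ_k) / Σ λ:
  k = 1: 46/87 = 0.5287
  k = 2: (46 + 23)/87 = 69/87 = 0.7931
  k = 3: (46 + 23 + 18)/87 = 87/87 = 1

Summary (fraction, with percent):

explained: PC1 0.5287 (52.87%), PC2 0.2644 (26.44%), PC3 0.2069 (20.69%);  cumulative: 0.5287, 0.7931, 1


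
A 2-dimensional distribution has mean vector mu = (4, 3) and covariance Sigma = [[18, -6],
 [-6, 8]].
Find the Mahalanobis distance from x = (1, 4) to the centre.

Step 1 — centre the observation: (x - mu) = (-3, 1).

Step 2 — invert Sigma. det(Sigma) = 18·8 - (-6)² = 108.
  Sigma^{-1} = (1/det) · [[d, -b], [-b, a]] = [[0.0741, 0.0556],
 [0.0556, 0.1667]].

Step 3 — form the quadratic (x - mu)^T · Sigma^{-1} · (x - mu):
  Sigma^{-1} · (x - mu) = (-0.1667, 0).
  (x - mu)^T · [Sigma^{-1} · (x - mu)] = (-3)·(-0.1667) + (1)·(0) = 0.5.

Step 4 — take square root: d = √(0.5) ≈ 0.7071.

d(x, mu) = √(0.5) ≈ 0.7071


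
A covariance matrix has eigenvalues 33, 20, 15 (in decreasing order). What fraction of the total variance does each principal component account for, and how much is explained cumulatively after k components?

Step 1 — total variance = trace(Sigma) = Σ λ_i = 33 + 20 + 15 = 68.

Step 2 — fraction explained by component i = λ_i / Σ λ:
  PC1: 33/68 = 0.4853
  PC2: 20/68 = 0.2941
  PC3: 15/68 = 0.2206

Step 3 — cumulative fraction after k components = (λ_1 + ... + λ_k) / Σ λ:
  k = 1: 33/68 = 0.4853
  k = 2: (33 + 20)/68 = 53/68 = 0.7794
  k = 3: (33 + 20 + 15)/68 = 68/68 = 1

Summary (fraction, with percent):

explained: PC1 0.4853 (48.53%), PC2 0.2941 (29.41%), PC3 0.2206 (22.06%);  cumulative: 0.4853, 0.7794, 1


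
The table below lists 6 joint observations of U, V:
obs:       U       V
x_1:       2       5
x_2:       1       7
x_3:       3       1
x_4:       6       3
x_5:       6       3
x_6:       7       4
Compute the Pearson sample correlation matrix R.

Step 1 — column means:
  mean(U) = (2 + 1 + 3 + 6 + 6 + 7) / 6 = 25/6 = 4.1667
  mean(V) = (5 + 7 + 1 + 3 + 3 + 4) / 6 = 23/6 = 3.8333

Step 2 — sample variances and covariances s[i,j] = (1/(n-1)) · Σ_k (x_{k,i} - mean_i) · (x_{k,j} - mean_j), with n-1 = 5:
  s[U,U] = ((-2.1667)·(-2.1667) + (-3.1667)·(-3.1667) + (-1.1667)·(-1.1667) + (1.8333)·(1.8333) + (1.8333)·(1.8333) + (2.8333)·(2.8333)) / 5 = 30.8333/5 = 6.1667
  s[U,V] = ((-2.1667)·(1.1667) + (-3.1667)·(3.1667) + (-1.1667)·(-2.8333) + (1.8333)·(-0.8333) + (1.8333)·(-0.8333) + (2.8333)·(0.1667)) / 5 = -11.8333/5 = -2.3667
  s[V,V] = ((1.1667)·(1.1667) + (3.1667)·(3.1667) + (-2.8333)·(-2.8333) + (-0.8333)·(-0.8333) + (-0.8333)·(-0.8333) + (0.1667)·(0.1667)) / 5 = 20.8333/5 = 4.1667
  Sample standard deviations s_i = √(s[i,i]):
  s(U) = √(6.1667) = 2.4833
  s(V) = √(4.1667) = 2.0412

Step 3 — r_{ij} = s_{ij} / (s_i · s_j):
  r[U,U] = 1 (diagonal).
  r[U,V] = -2.3667 / (2.4833 · 2.0412) = -2.3667 / 5.069 = -0.4669
  r[V,V] = 1 (diagonal).

R is symmetric with unit diagonal. Assembling:

R = [[1, -0.4669],
 [-0.4669, 1]]


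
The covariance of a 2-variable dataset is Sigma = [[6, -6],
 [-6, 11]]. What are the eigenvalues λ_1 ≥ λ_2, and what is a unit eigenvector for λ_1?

Step 1 — characteristic polynomial of 2×2 Sigma:
  det(Sigma - λI) = λ² - trace · λ + det = 0.
  trace = 6 + 11 = 17, det = 6·11 - (-6)² = 30.
Step 2 — discriminant:
  Δ = trace² - 4·det = 289 - 120 = 169.
Step 3 — eigenvalues:
  λ = (trace ± √Δ)/2 = (17 ± 13)/2,
  λ_1 = 15,  λ_2 = 2.

Step 4 — unit eigenvector for λ_1: solve (Sigma - λ_1 I)v = 0. First row:
  (6 - 15)·v_x + (-6)·v_y = 0, i.e. (-9)·v_x + (-6)·v_y = 0,
  so v ∝ (b, λ_1 - a) = (-6, 9); multiply by -1 so the first entry is positive: u = (6, -9).
  ||u|| = √((6)² + (-9)²) = √(117) ≈ 10.8167,
  v_1 = u/||u|| ≈ (0.5547, -0.8321) (||v_1|| = 1).

λ_1 = 15,  λ_2 = 2;  v_1 ≈ (0.5547, -0.8321)


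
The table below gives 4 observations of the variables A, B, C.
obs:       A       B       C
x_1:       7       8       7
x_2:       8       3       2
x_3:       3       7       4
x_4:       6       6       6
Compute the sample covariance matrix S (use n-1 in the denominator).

Step 1 — column means:
  mean(A) = (7 + 8 + 3 + 6) / 4 = 24/4 = 6
  mean(B) = (8 + 3 + 7 + 6) / 4 = 24/4 = 6
  mean(C) = (7 + 2 + 4 + 6) / 4 = 19/4 = 4.75

Step 2 — sample covariance S[i,j] = (1/(n-1)) · Σ_k (x_{k,i} - mean_i) · (x_{k,j} - mean_j), with n-1 = 3.
  S[A,A] = ((1)·(1) + (2)·(2) + (-3)·(-3) + (0)·(0)) / 3 = 14/3 = 4.6667
  S[A,B] = ((1)·(2) + (2)·(-3) + (-3)·(1) + (0)·(0)) / 3 = -7/3 = -2.3333
  S[A,C] = ((1)·(2.25) + (2)·(-2.75) + (-3)·(-0.75) + (0)·(1.25)) / 3 = -1/3 = -0.3333
  S[B,B] = ((2)·(2) + (-3)·(-3) + (1)·(1) + (0)·(0)) / 3 = 14/3 = 4.6667
  S[B,C] = ((2)·(2.25) + (-3)·(-2.75) + (1)·(-0.75) + (0)·(1.25)) / 3 = 12/3 = 4
  S[C,C] = ((2.25)·(2.25) + (-2.75)·(-2.75) + (-0.75)·(-0.75) + (1.25)·(1.25)) / 3 = 14.75/3 = 4.9167

S is symmetric (S[j,i] = S[i,j]). Assembling:

S = [[4.6667, -2.3333, -0.3333],
 [-2.3333, 4.6667, 4],
 [-0.3333, 4, 4.9167]]


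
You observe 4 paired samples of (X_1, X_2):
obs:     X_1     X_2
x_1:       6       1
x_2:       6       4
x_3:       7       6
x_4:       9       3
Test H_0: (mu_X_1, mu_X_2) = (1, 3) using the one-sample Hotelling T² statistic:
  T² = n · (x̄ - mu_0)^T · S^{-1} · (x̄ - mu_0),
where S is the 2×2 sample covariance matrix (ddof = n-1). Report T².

Step 1 — sample mean vector:
  mean(X_1) = (6 + 6 + 7 + 9) / 4 = 28/4 = 7
  mean(X_2) = (1 + 4 + 6 + 3) / 4 = 14/4 = 3.5
  x̄ = (7, 3.5),  deviation x̄ - mu_0 = (7, 3.5) - (1, 3) = (6, 0.5).

Step 2 — sample covariance matrix, S[i,j] = (1/(n-1)) · Σ_k (x_{k,i} - mean_i) · (x_{k,j} - mean_j), divisor n-1 = 3:
  S[X_1,X_1] = ((-1)·(-1) + (-1)·(-1) + (0)·(0) + (2)·(2)) / 3 = 6/3 = 2
  S[X_1,X_2] = ((-1)·(-2.5) + (-1)·(0.5) + (0)·(2.5) + (2)·(-0.5)) / 3 = 1/3 = 0.3333
  S[X_2,X_2] = ((-2.5)·(-2.5) + (0.5)·(0.5) + (2.5)·(2.5) + (-0.5)·(-0.5)) / 3 = 13/3 = 4.3333
  S = [[2, 0.3333],
 [0.3333, 4.3333]].

Step 3 — invert S. det(S) = 2·4.3333 - (0.3333)² = 8.5556.
  S^{-1} = (1/det) · [[d, -b], [-b, a]] = [[0.5065, -0.039],
 [-0.039, 0.2338]].

Step 4 — quadratic form (x̄ - mu_0)^T · S^{-1} · (x̄ - mu_0):
  S^{-1} · (x̄ - mu_0) = (3.0195, -0.1169),
  (x̄ - mu_0)^T · [...] = (6)·(3.0195) + (0.5)·(-0.1169) = 18.0584.

Step 5 — scale by n: T² = 4 · 18.0584 = 72.2338.

T² ≈ 72.2338


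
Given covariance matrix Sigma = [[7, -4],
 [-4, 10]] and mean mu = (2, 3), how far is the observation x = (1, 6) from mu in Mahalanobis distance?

Step 1 — centre the observation: (x - mu) = (-1, 3).

Step 2 — invert Sigma. det(Sigma) = 7·10 - (-4)² = 54.
  Sigma^{-1} = (1/det) · [[d, -b], [-b, a]] = [[0.1852, 0.0741],
 [0.0741, 0.1296]].

Step 3 — form the quadratic (x - mu)^T · Sigma^{-1} · (x - mu):
  Sigma^{-1} · (x - mu) = (0.037, 0.3148).
  (x - mu)^T · [Sigma^{-1} · (x - mu)] = (-1)·(0.037) + (3)·(0.3148) = 0.9074.

Step 4 — take square root: d = √(0.9074) ≈ 0.9526.

d(x, mu) = √(0.9074) ≈ 0.9526


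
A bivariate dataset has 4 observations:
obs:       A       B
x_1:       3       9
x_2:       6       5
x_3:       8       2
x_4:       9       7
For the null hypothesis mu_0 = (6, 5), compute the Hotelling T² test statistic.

Step 1 — sample mean vector:
  mean(A) = (3 + 6 + 8 + 9) / 4 = 26/4 = 6.5
  mean(B) = (9 + 5 + 2 + 7) / 4 = 23/4 = 5.75
  x̄ = (6.5, 5.75),  deviation x̄ - mu_0 = (6.5, 5.75) - (6, 5) = (0.5, 0.75).

Step 2 — sample covariance matrix, S[i,j] = (1/(n-1)) · Σ_k (x_{k,i} - mean_i) · (x_{k,j} - mean_j), divisor n-1 = 3:
  S[A,A] = ((-3.5)·(-3.5) + (-0.5)·(-0.5) + (1.5)·(1.5) + (2.5)·(2.5)) / 3 = 21/3 = 7
  S[A,B] = ((-3.5)·(3.25) + (-0.5)·(-0.75) + (1.5)·(-3.75) + (2.5)·(1.25)) / 3 = -13.5/3 = -4.5
  S[B,B] = ((3.25)·(3.25) + (-0.75)·(-0.75) + (-3.75)·(-3.75) + (1.25)·(1.25)) / 3 = 26.75/3 = 8.9167
  S = [[7, -4.5],
 [-4.5, 8.9167]].

Step 3 — invert S. det(S) = 7·8.9167 - (-4.5)² = 42.1667.
  S^{-1} = (1/det) · [[d, -b], [-b, a]] = [[0.2115, 0.1067],
 [0.1067, 0.166]].

Step 4 — quadratic form (x̄ - mu_0)^T · S^{-1} · (x̄ - mu_0):
  S^{-1} · (x̄ - mu_0) = (0.1858, 0.1779),
  (x̄ - mu_0)^T · [...] = (0.5)·(0.1858) + (0.75)·(0.1779) = 0.2263.

Step 5 — scale by n: T² = 4 · 0.2263 = 0.9051.

T² ≈ 0.9051


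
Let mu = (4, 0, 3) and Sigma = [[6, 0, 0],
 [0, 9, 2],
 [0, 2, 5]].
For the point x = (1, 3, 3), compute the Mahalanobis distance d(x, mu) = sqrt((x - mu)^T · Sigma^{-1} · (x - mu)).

Step 1 — centre the observation: (x - mu) = (-3, 3, 0).

Step 2 — invert Sigma (cofactor / det for 3×3, or solve directly):
  Sigma^{-1} = [[0.1667, 0, 0],
 [0, 0.122, -0.0488],
 [0, -0.0488, 0.2195]].

Step 3 — form the quadratic (x - mu)^T · Sigma^{-1} · (x - mu):
  Sigma^{-1} · (x - mu) = (-0.5, 0.3659, -0.1463).
  (x - mu)^T · [Sigma^{-1} · (x - mu)] = (-3)·(-0.5) + (3)·(0.3659) + (0)·(-0.1463) = 2.5976.

Step 4 — take square root: d = √(2.5976) ≈ 1.6117.

d(x, mu) = √(2.5976) ≈ 1.6117


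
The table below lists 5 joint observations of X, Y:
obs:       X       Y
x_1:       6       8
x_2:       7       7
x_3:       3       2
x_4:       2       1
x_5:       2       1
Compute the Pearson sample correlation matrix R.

Step 1 — column means:
  mean(X) = (6 + 7 + 3 + 2 + 2) / 5 = 20/5 = 4
  mean(Y) = (8 + 7 + 2 + 1 + 1) / 5 = 19/5 = 3.8

Step 2 — sample variances and covariances s[i,j] = (1/(n-1)) · Σ_k (x_{k,i} - mean_i) · (x_{k,j} - mean_j), with n-1 = 4:
  s[X,X] = ((2)·(2) + (3)·(3) + (-1)·(-1) + (-2)·(-2) + (-2)·(-2)) / 4 = 22/4 = 5.5
  s[X,Y] = ((2)·(4.2) + (3)·(3.2) + (-1)·(-1.8) + (-2)·(-2.8) + (-2)·(-2.8)) / 4 = 31/4 = 7.75
  s[Y,Y] = ((4.2)·(4.2) + (3.2)·(3.2) + (-1.8)·(-1.8) + (-2.8)·(-2.8) + (-2.8)·(-2.8)) / 4 = 46.8/4 = 11.7
  Sample standard deviations s_i = √(s[i,i]):
  s(X) = √(5.5) = 2.3452
  s(Y) = √(11.7) = 3.4205

Step 3 — r_{ij} = s_{ij} / (s_i · s_j):
  r[X,X] = 1 (diagonal).
  r[X,Y] = 7.75 / (2.3452 · 3.4205) = 7.75 / 8.0218 = 0.9661
  r[Y,Y] = 1 (diagonal).

R is symmetric with unit diagonal. Assembling:

R = [[1, 0.9661],
 [0.9661, 1]]


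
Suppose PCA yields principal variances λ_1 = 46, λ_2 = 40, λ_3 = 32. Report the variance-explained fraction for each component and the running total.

Step 1 — total variance = trace(Sigma) = Σ λ_i = 46 + 40 + 32 = 118.

Step 2 — fraction explained by component i = λ_i / Σ λ:
  PC1: 46/118 = 0.3898
  PC2: 40/118 = 0.339
  PC3: 32/118 = 0.2712

Step 3 — cumulative fraction after k components = (λ_1 + ... + λ_k) / Σ λ:
  k = 1: 46/118 = 0.3898
  k = 2: (46 + 40)/118 = 86/118 = 0.7288
  k = 3: (46 + 40 + 32)/118 = 118/118 = 1

Summary (fraction, with percent):

explained: PC1 0.3898 (38.98%), PC2 0.339 (33.9%), PC3 0.2712 (27.12%);  cumulative: 0.3898, 0.7288, 1


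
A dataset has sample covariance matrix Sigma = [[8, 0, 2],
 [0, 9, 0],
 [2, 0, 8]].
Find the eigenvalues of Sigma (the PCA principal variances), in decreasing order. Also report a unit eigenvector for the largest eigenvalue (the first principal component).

Step 1 — characteristic polynomial p(λ) = det(λI - Sigma) = λ³ - tr·λ² + c_1·λ - det, where tr = trace, c_1 = sum of the principal 2×2 minors, det = det(Sigma):
  tr = 8 + 9 + 8 = 25,
  c_1 = (8·9 - (0)²) + (8·8 - (2)²) + (9·8 - (0)²) = 72 + 60 + 72 = 204,
  det = 8·(9·8 - (0)²) - (0)·((0)·8 - (0)·(2)) + (2)·((0)·(0) - 9·(2)) = 8·(72) - (0)·(0) + (2)·(-18) = 540.
  So p(λ) = λ³ - 25λ² + 204λ - 540.
Step 2 — look for an integer root (rational root theorem: any rational root is an integer divisor of 540). Testing λ = 6:
  p(6) = 216 - 900 + 1224 - 540 = 0  ✓
  Dividing out (λ - 6): p(λ) = (λ - 6)(λ² - 19λ + 90).
Step 3 — remaining eigenvalues from the quadratic λ² - 19λ + 90 = 0:
  Δ = 19² - 4·90 = 361 - 360 = 1,  λ = (19 ± √1)/2 = (19 ± 1)/2 = 10 or 9.
  Sorted: λ_1 = 10,  λ_2 = 9,  λ_3 = 6  (check: sum = 25 = tr ✓).

Step 4 — unit eigenvector for λ_1 = 10: v spans the null space of (Sigma - λ_1 I), whose rows are
  r_1 = (-2, 0, 2),  r_2 = (0, -1, 0),  r_3 = (2, 0, -2).
  v is orthogonal to every row, so take v ∝ r_1 × r_2 = ((0)·(0) - (2)·(-1), (2)·(0) - (-2)·(0), (-2)·(-1) - (0)·(0)) = (2, 0, 2).
  Rescale (divide by 2): u = (1, 0, 1).
  ||u|| = √((1)² + (0)² + (1)²) = √(2) ≈ 1.4142,  v_1 = u/||u|| ≈ (0.7071, 0, 0.7071) (||v_1|| = 1).

λ_1 = 10,  λ_2 = 9,  λ_3 = 6;  v_1 ≈ (0.7071, 0, 0.7071)


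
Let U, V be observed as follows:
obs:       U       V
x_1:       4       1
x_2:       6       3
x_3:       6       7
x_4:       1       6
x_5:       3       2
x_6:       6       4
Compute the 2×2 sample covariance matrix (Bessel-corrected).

Step 1 — column means:
  mean(U) = (4 + 6 + 6 + 1 + 3 + 6) / 6 = 26/6 = 4.3333
  mean(V) = (1 + 3 + 7 + 6 + 2 + 4) / 6 = 23/6 = 3.8333

Step 2 — sample covariance S[i,j] = (1/(n-1)) · Σ_k (x_{k,i} - mean_i) · (x_{k,j} - mean_j), with n-1 = 5.
  S[U,U] = ((-0.3333)·(-0.3333) + (1.6667)·(1.6667) + (1.6667)·(1.6667) + (-3.3333)·(-3.3333) + (-1.3333)·(-1.3333) + (1.6667)·(1.6667)) / 5 = 21.3333/5 = 4.2667
  S[U,V] = ((-0.3333)·(-2.8333) + (1.6667)·(-0.8333) + (1.6667)·(3.1667) + (-3.3333)·(2.1667) + (-1.3333)·(-1.8333) + (1.6667)·(0.1667)) / 5 = 0.3333/5 = 0.0667
  S[V,V] = ((-2.8333)·(-2.8333) + (-0.8333)·(-0.8333) + (3.1667)·(3.1667) + (2.1667)·(2.1667) + (-1.8333)·(-1.8333) + (0.1667)·(0.1667)) / 5 = 26.8333/5 = 5.3667

S is symmetric (S[j,i] = S[i,j]). Assembling:

S = [[4.2667, 0.0667],
 [0.0667, 5.3667]]


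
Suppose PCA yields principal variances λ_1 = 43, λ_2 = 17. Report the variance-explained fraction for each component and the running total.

Step 1 — total variance = trace(Sigma) = Σ λ_i = 43 + 17 = 60.

Step 2 — fraction explained by component i = λ_i / Σ λ:
  PC1: 43/60 = 0.7167
  PC2: 17/60 = 0.2833

Step 3 — cumulative fraction after k components = (λ_1 + ... + λ_k) / Σ λ:
  k = 1: 43/60 = 0.7167
  k = 2: (43 + 17)/60 = 60/60 = 1

Summary (fraction, with percent):

explained: PC1 0.7167 (71.67%), PC2 0.2833 (28.33%);  cumulative: 0.7167, 1


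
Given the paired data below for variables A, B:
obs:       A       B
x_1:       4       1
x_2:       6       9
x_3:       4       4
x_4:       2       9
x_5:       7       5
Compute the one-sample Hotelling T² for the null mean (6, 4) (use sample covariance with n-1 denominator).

Step 1 — sample mean vector:
  mean(A) = (4 + 6 + 4 + 2 + 7) / 5 = 23/5 = 4.6
  mean(B) = (1 + 9 + 4 + 9 + 5) / 5 = 28/5 = 5.6
  x̄ = (4.6, 5.6),  deviation x̄ - mu_0 = (4.6, 5.6) - (6, 4) = (-1.4, 1.6).

Step 2 — sample covariance matrix, S[i,j] = (1/(n-1)) · Σ_k (x_{k,i} - mean_i) · (x_{k,j} - mean_j), divisor n-1 = 4:
  S[A,A] = ((-0.6)·(-0.6) + (1.4)·(1.4) + (-0.6)·(-0.6) + (-2.6)·(-2.6) + (2.4)·(2.4)) / 4 = 15.2/4 = 3.8
  S[A,B] = ((-0.6)·(-4.6) + (1.4)·(3.4) + (-0.6)·(-1.6) + (-2.6)·(3.4) + (2.4)·(-0.6)) / 4 = -1.8/4 = -0.45
  S[B,B] = ((-4.6)·(-4.6) + (3.4)·(3.4) + (-1.6)·(-1.6) + (3.4)·(3.4) + (-0.6)·(-0.6)) / 4 = 47.2/4 = 11.8
  S = [[3.8, -0.45],
 [-0.45, 11.8]].

Step 3 — invert S. det(S) = 3.8·11.8 - (-0.45)² = 44.6375.
  S^{-1} = (1/det) · [[d, -b], [-b, a]] = [[0.2644, 0.0101],
 [0.0101, 0.0851]].

Step 4 — quadratic form (x̄ - mu_0)^T · S^{-1} · (x̄ - mu_0):
  S^{-1} · (x̄ - mu_0) = (-0.354, 0.1221),
  (x̄ - mu_0)^T · [...] = (-1.4)·(-0.354) + (1.6)·(0.1221) = 0.6909.

Step 5 — scale by n: T² = 5 · 0.6909 = 3.4545.

T² ≈ 3.4545


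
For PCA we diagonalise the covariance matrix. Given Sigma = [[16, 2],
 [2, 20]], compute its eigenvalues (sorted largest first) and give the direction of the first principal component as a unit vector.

Step 1 — characteristic polynomial of 2×2 Sigma:
  det(Sigma - λI) = λ² - trace · λ + det = 0.
  trace = 16 + 20 = 36, det = 16·20 - (2)² = 316.
Step 2 — discriminant:
  Δ = trace² - 4·det = 1296 - 1264 = 32.
Step 3 — eigenvalues:
  λ = (trace ± √Δ)/2 = (36 ± 5.6569)/2,
  λ_1 = 20.8284,  λ_2 = 15.1716.

Step 4 — unit eigenvector for λ_1: solve (Sigma - λ_1 I)v = 0. First row:
  (16 - 20.8284)·v_x + (2)·v_y = 0, i.e. (-4.8284)·v_x + (2)·v_y = 0,
  so v ∝ (b, λ_1 - a) = (2, 4.8284) = u.
  ||u|| = √((2)² + (4.8284)²) = √(27.3137) ≈ 5.2263,
  v_1 = u/||u|| ≈ (0.3827, 0.9239) (||v_1|| = 1).

λ_1 = 20.8284,  λ_2 = 15.1716;  v_1 ≈ (0.3827, 0.9239)


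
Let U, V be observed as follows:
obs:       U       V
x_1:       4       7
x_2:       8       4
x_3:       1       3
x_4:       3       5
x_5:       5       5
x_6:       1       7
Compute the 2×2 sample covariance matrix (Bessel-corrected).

Step 1 — column means:
  mean(U) = (4 + 8 + 1 + 3 + 5 + 1) / 6 = 22/6 = 3.6667
  mean(V) = (7 + 4 + 3 + 5 + 5 + 7) / 6 = 31/6 = 5.1667

Step 2 — sample covariance S[i,j] = (1/(n-1)) · Σ_k (x_{k,i} - mean_i) · (x_{k,j} - mean_j), with n-1 = 5.
  S[U,U] = ((0.3333)·(0.3333) + (4.3333)·(4.3333) + (-2.6667)·(-2.6667) + (-0.6667)·(-0.6667) + (1.3333)·(1.3333) + (-2.6667)·(-2.6667)) / 5 = 35.3333/5 = 7.0667
  S[U,V] = ((0.3333)·(1.8333) + (4.3333)·(-1.1667) + (-2.6667)·(-2.1667) + (-0.6667)·(-0.1667) + (1.3333)·(-0.1667) + (-2.6667)·(1.8333)) / 5 = -3.6667/5 = -0.7333
  S[V,V] = ((1.8333)·(1.8333) + (-1.1667)·(-1.1667) + (-2.1667)·(-2.1667) + (-0.1667)·(-0.1667) + (-0.1667)·(-0.1667) + (1.8333)·(1.8333)) / 5 = 12.8333/5 = 2.5667

S is symmetric (S[j,i] = S[i,j]). Assembling:

S = [[7.0667, -0.7333],
 [-0.7333, 2.5667]]


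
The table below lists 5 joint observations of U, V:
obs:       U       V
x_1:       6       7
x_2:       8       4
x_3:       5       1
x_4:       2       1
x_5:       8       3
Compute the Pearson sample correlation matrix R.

Step 1 — column means:
  mean(U) = (6 + 8 + 5 + 2 + 8) / 5 = 29/5 = 5.8
  mean(V) = (7 + 4 + 1 + 1 + 3) / 5 = 16/5 = 3.2

Step 2 — sample variances and covariances s[i,j] = (1/(n-1)) · Σ_k (x_{k,i} - mean_i) · (x_{k,j} - mean_j), with n-1 = 4:
  s[U,U] = ((0.2)·(0.2) + (2.2)·(2.2) + (-0.8)·(-0.8) + (-3.8)·(-3.8) + (2.2)·(2.2)) / 4 = 24.8/4 = 6.2
  s[U,V] = ((0.2)·(3.8) + (2.2)·(0.8) + (-0.8)·(-2.2) + (-3.8)·(-2.2) + (2.2)·(-0.2)) / 4 = 12.2/4 = 3.05
  s[V,V] = ((3.8)·(3.8) + (0.8)·(0.8) + (-2.2)·(-2.2) + (-2.2)·(-2.2) + (-0.2)·(-0.2)) / 4 = 24.8/4 = 6.2
  Sample standard deviations s_i = √(s[i,i]):
  s(U) = √(6.2) = 2.49
  s(V) = √(6.2) = 2.49

Step 3 — r_{ij} = s_{ij} / (s_i · s_j):
  r[U,U] = 1 (diagonal).
  r[U,V] = 3.05 / (2.49 · 2.49) = 3.05 / 6.2 = 0.4919
  r[V,V] = 1 (diagonal).

R is symmetric with unit diagonal. Assembling:

R = [[1, 0.4919],
 [0.4919, 1]]


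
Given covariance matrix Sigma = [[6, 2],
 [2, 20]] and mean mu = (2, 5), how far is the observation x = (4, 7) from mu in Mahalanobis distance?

Step 1 — centre the observation: (x - mu) = (2, 2).

Step 2 — invert Sigma. det(Sigma) = 6·20 - (2)² = 116.
  Sigma^{-1} = (1/det) · [[d, -b], [-b, a]] = [[0.1724, -0.0172],
 [-0.0172, 0.0517]].

Step 3 — form the quadratic (x - mu)^T · Sigma^{-1} · (x - mu):
  Sigma^{-1} · (x - mu) = (0.3103, 0.069).
  (x - mu)^T · [Sigma^{-1} · (x - mu)] = (2)·(0.3103) + (2)·(0.069) = 0.7586.

Step 4 — take square root: d = √(0.7586) ≈ 0.871.

d(x, mu) = √(0.7586) ≈ 0.871


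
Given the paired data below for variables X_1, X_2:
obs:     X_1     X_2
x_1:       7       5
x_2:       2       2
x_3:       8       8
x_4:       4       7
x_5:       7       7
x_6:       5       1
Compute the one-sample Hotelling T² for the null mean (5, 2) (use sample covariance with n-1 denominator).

Step 1 — sample mean vector:
  mean(X_1) = (7 + 2 + 8 + 4 + 7 + 5) / 6 = 33/6 = 5.5
  mean(X_2) = (5 + 2 + 8 + 7 + 7 + 1) / 6 = 30/6 = 5
  x̄ = (5.5, 5),  deviation x̄ - mu_0 = (5.5, 5) - (5, 2) = (0.5, 3).

Step 2 — sample covariance matrix, S[i,j] = (1/(n-1)) · Σ_k (x_{k,i} - mean_i) · (x_{k,j} - mean_j), divisor n-1 = 5:
  S[X_1,X_1] = ((1.5)·(1.5) + (-3.5)·(-3.5) + (2.5)·(2.5) + (-1.5)·(-1.5) + (1.5)·(1.5) + (-0.5)·(-0.5)) / 5 = 25.5/5 = 5.1
  S[X_1,X_2] = ((1.5)·(0) + (-3.5)·(-3) + (2.5)·(3) + (-1.5)·(2) + (1.5)·(2) + (-0.5)·(-4)) / 5 = 20/5 = 4
  S[X_2,X_2] = ((0)·(0) + (-3)·(-3) + (3)·(3) + (2)·(2) + (2)·(2) + (-4)·(-4)) / 5 = 42/5 = 8.4
  S = [[5.1, 4],
 [4, 8.4]].

Step 3 — invert S. det(S) = 5.1·8.4 - (4)² = 26.84.
  S^{-1} = (1/det) · [[d, -b], [-b, a]] = [[0.313, -0.149],
 [-0.149, 0.19]].

Step 4 — quadratic form (x̄ - mu_0)^T · S^{-1} · (x̄ - mu_0):
  S^{-1} · (x̄ - mu_0) = (-0.2906, 0.4955),
  (x̄ - mu_0)^T · [...] = (0.5)·(-0.2906) + (3)·(0.4955) = 1.3413.

Step 5 — scale by n: T² = 6 · 1.3413 = 8.0477.

T² ≈ 8.0477


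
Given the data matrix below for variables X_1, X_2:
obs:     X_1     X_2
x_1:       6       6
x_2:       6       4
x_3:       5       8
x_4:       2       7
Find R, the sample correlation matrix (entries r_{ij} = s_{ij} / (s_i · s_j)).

Step 1 — column means:
  mean(X_1) = (6 + 6 + 5 + 2) / 4 = 19/4 = 4.75
  mean(X_2) = (6 + 4 + 8 + 7) / 4 = 25/4 = 6.25

Step 2 — sample variances and covariances s[i,j] = (1/(n-1)) · Σ_k (x_{k,i} - mean_i) · (x_{k,j} - mean_j), with n-1 = 3:
  s[X_1,X_1] = ((1.25)·(1.25) + (1.25)·(1.25) + (0.25)·(0.25) + (-2.75)·(-2.75)) / 3 = 10.75/3 = 3.5833
  s[X_1,X_2] = ((1.25)·(-0.25) + (1.25)·(-2.25) + (0.25)·(1.75) + (-2.75)·(0.75)) / 3 = -4.75/3 = -1.5833
  s[X_2,X_2] = ((-0.25)·(-0.25) + (-2.25)·(-2.25) + (1.75)·(1.75) + (0.75)·(0.75)) / 3 = 8.75/3 = 2.9167
  Sample standard deviations s_i = √(s[i,i]):
  s(X_1) = √(3.5833) = 1.893
  s(X_2) = √(2.9167) = 1.7078

Step 3 — r_{ij} = s_{ij} / (s_i · s_j):
  r[X_1,X_1] = 1 (diagonal).
  r[X_1,X_2] = -1.5833 / (1.893 · 1.7078) = -1.5833 / 3.2329 = -0.4898
  r[X_2,X_2] = 1 (diagonal).

R is symmetric with unit diagonal. Assembling:

R = [[1, -0.4898],
 [-0.4898, 1]]


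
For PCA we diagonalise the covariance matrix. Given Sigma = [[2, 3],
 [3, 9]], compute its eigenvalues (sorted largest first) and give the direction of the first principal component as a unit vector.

Step 1 — characteristic polynomial of 2×2 Sigma:
  det(Sigma - λI) = λ² - trace · λ + det = 0.
  trace = 2 + 9 = 11, det = 2·9 - (3)² = 9.
Step 2 — discriminant:
  Δ = trace² - 4·det = 121 - 36 = 85.
Step 3 — eigenvalues:
  λ = (trace ± √Δ)/2 = (11 ± 9.2195)/2,
  λ_1 = 10.1098,  λ_2 = 0.8902.

Step 4 — unit eigenvector for λ_1: solve (Sigma - λ_1 I)v = 0. First row:
  (2 - 10.1098)·v_x + (3)·v_y = 0, i.e. (-8.1098)·v_x + (3)·v_y = 0,
  so v ∝ (b, λ_1 - a) = (3, 8.1098) = u.
  ||u|| = √((3)² + (8.1098)²) = √(74.7684) ≈ 8.6469,
  v_1 = u/||u|| ≈ (0.3469, 0.9379) (||v_1|| = 1).

λ_1 = 10.1098,  λ_2 = 0.8902;  v_1 ≈ (0.3469, 0.9379)


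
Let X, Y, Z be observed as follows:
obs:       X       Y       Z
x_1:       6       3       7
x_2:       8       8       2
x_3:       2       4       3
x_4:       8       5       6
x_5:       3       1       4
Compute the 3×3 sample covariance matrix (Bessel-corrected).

Step 1 — column means:
  mean(X) = (6 + 8 + 2 + 8 + 3) / 5 = 27/5 = 5.4
  mean(Y) = (3 + 8 + 4 + 5 + 1) / 5 = 21/5 = 4.2
  mean(Z) = (7 + 2 + 3 + 6 + 4) / 5 = 22/5 = 4.4

Step 2 — sample covariance S[i,j] = (1/(n-1)) · Σ_k (x_{k,i} - mean_i) · (x_{k,j} - mean_j), with n-1 = 4.
  S[X,X] = ((0.6)·(0.6) + (2.6)·(2.6) + (-3.4)·(-3.4) + (2.6)·(2.6) + (-2.4)·(-2.4)) / 4 = 31.2/4 = 7.8
  S[X,Y] = ((0.6)·(-1.2) + (2.6)·(3.8) + (-3.4)·(-0.2) + (2.6)·(0.8) + (-2.4)·(-3.2)) / 4 = 19.6/4 = 4.9
  S[X,Z] = ((0.6)·(2.6) + (2.6)·(-2.4) + (-3.4)·(-1.4) + (2.6)·(1.6) + (-2.4)·(-0.4)) / 4 = 5.2/4 = 1.3
  S[Y,Y] = ((-1.2)·(-1.2) + (3.8)·(3.8) + (-0.2)·(-0.2) + (0.8)·(0.8) + (-3.2)·(-3.2)) / 4 = 26.8/4 = 6.7
  S[Y,Z] = ((-1.2)·(2.6) + (3.8)·(-2.4) + (-0.2)·(-1.4) + (0.8)·(1.6) + (-3.2)·(-0.4)) / 4 = -9.4/4 = -2.35
  S[Z,Z] = ((2.6)·(2.6) + (-2.4)·(-2.4) + (-1.4)·(-1.4) + (1.6)·(1.6) + (-0.4)·(-0.4)) / 4 = 17.2/4 = 4.3

S is symmetric (S[j,i] = S[i,j]). Assembling:

S = [[7.8, 4.9, 1.3],
 [4.9, 6.7, -2.35],
 [1.3, -2.35, 4.3]]
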